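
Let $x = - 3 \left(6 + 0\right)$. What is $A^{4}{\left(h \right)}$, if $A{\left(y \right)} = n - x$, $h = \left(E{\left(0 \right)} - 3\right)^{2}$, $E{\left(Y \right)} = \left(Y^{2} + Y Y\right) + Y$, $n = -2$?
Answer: $65536$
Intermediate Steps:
$x = -18$ ($x = \left(-3\right) 6 = -18$)
$E{\left(Y \right)} = Y + 2 Y^{2}$ ($E{\left(Y \right)} = \left(Y^{2} + Y^{2}\right) + Y = 2 Y^{2} + Y = Y + 2 Y^{2}$)
$h = 9$ ($h = \left(0 \left(1 + 2 \cdot 0\right) - 3\right)^{2} = \left(0 \left(1 + 0\right) - 3\right)^{2} = \left(0 \cdot 1 - 3\right)^{2} = \left(0 - 3\right)^{2} = \left(-3\right)^{2} = 9$)
$A{\left(y \right)} = 16$ ($A{\left(y \right)} = -2 - -18 = -2 + 18 = 16$)
$A^{4}{\left(h \right)} = 16^{4} = 65536$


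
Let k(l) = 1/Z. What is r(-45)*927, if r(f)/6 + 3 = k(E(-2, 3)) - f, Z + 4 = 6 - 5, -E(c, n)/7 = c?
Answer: 231750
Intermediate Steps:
E(c, n) = -7*c
Z = -3 (Z = -4 + (6 - 5) = -4 + 1 = -3)
k(l) = -⅓ (k(l) = 1/(-3) = -⅓)
r(f) = -20 - 6*f (r(f) = -18 + 6*(-⅓ - f) = -18 + (-2 - 6*f) = -20 - 6*f)
r(-45)*927 = (-20 - 6*(-45))*927 = (-20 + 270)*927 = 250*927 = 231750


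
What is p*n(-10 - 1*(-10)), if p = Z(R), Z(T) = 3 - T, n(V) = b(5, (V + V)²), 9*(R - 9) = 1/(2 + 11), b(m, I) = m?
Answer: -3515/117 ≈ -30.043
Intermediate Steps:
R = 1054/117 (R = 9 + 1/(9*(2 + 11)) = 9 + (⅑)/13 = 9 + (⅑)*(1/13) = 9 + 1/117 = 1054/117 ≈ 9.0085)
n(V) = 5
p = -703/117 (p = 3 - 1*1054/117 = 3 - 1054/117 = -703/117 ≈ -6.0085)
p*n(-10 - 1*(-10)) = -703/117*5 = -3515/117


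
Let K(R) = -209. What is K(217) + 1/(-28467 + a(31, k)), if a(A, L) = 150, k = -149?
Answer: -5918254/28317 ≈ -209.00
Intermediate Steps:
K(217) + 1/(-28467 + a(31, k)) = -209 + 1/(-28467 + 150) = -209 + 1/(-28317) = -209 - 1/28317 = -5918254/28317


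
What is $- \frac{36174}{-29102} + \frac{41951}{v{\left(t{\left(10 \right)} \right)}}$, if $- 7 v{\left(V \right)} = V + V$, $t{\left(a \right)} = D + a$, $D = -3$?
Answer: $- \frac{610392827}{29102} \approx -20974.0$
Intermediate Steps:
$t{\left(a \right)} = -3 + a$
$v{\left(V \right)} = - \frac{2 V}{7}$ ($v{\left(V \right)} = - \frac{V + V}{7} = - \frac{2 V}{7}$)
$- \frac{36174}{-29102} + \frac{41951}{v{\left(t{\left(10 \right)} \right)}} = - \frac{36174}{-29102} + \frac{41951}{\left(- \frac{2}{7}\right) \left(-3 + 10\right)} = \left(-36174\right) \left(- \frac{1}{29102}\right) + \frac{41951}{\left(- \frac{2}{7}\right) 7} = \frac{18087}{14551} + \frac{41951}{-2} = \frac{18087}{14551} + 41951 \left(- \frac{1}{2}\right) = \frac{18087}{14551} - \frac{41951}{2} = - \frac{610392827}{29102}$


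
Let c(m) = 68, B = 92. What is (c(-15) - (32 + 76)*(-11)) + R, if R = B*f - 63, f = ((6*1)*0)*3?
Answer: 1193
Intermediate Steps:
f = 0 (f = (6*0)*3 = 0*3 = 0)
R = -63 (R = 92*0 - 63 = 0 - 63 = -63)
(c(-15) - (32 + 76)*(-11)) + R = (68 - (32 + 76)*(-11)) - 63 = (68 - 108*(-11)) - 63 = (68 - 1*(-1188)) - 63 = (68 + 1188) - 63 = 1256 - 63 = 1193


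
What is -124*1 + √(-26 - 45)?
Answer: -124 + I*√71 ≈ -124.0 + 8.4261*I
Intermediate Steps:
-124*1 + √(-26 - 45) = -124 + √(-71) = -124 + I*√71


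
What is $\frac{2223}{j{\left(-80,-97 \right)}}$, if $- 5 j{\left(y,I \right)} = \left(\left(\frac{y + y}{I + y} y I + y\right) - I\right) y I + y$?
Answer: $- \frac{393471}{1931630336} \approx -0.0002037$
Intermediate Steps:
$j{\left(y,I \right)} = - \frac{y}{5} - \frac{I y \left(y - I + \frac{2 I y^{2}}{I + y}\right)}{5}$ ($j{\left(y,I \right)} = - \frac{\left(\left(\frac{y + y}{I + y} y I + y\right) - I\right) y I + y}{5} = - \frac{\left(\left(\frac{2 y}{I + y} y I + y\right) - I\right) y I + y}{5} = - \frac{\left(\left(\frac{2 y^{2}}{I + y} I + y\right) - I\right) y I + y}{5} = - \frac{\left(\left(\frac{2 I y^{2}}{I + y} + y\right) - I\right) y I + y}{5} = - \frac{\left(\left(y + \frac{2 I y^{2}}{I + y}\right) - I\right) y I + y}{5} = - \frac{\left(y - I + \frac{2 I y^{2}}{I + y}\right) y I + y}{5} = - \frac{y \left(y - I + \frac{2 I y^{2}}{I + y}\right) I + y}{5} = - \frac{I y \left(y - I + \frac{2 I y^{2}}{I + y}\right) + y}{5} = - \frac{y + I y \left(y - I + \frac{2 I y^{2}}{I + y}\right)}{5} = - \frac{y}{5} - \frac{I y \left(y - I + \frac{2 I y^{2}}{I + y}\right)}{5}$)
$\frac{2223}{j{\left(-80,-97 \right)}} = \frac{2223}{\frac{1}{5} \left(-80\right) \frac{1}{-97 - 80} \left(\left(-97\right)^{3} - -97 - -80 - - 97 \left(-80\right)^{2} - 2 \left(-97\right)^{2} \left(-80\right)^{2}\right)} = \frac{2223}{\frac{1}{5} \left(-80\right) \frac{1}{-177} \left(-912673 + 97 + 80 - \left(-97\right) 6400 - 18818 \cdot 6400\right)} = \frac{2223}{\frac{1}{5} \left(-80\right) \left(- \frac{1}{177}\right) \left(-912673 + 97 + 80 + 620800 - 120435200\right)} = \frac{2223}{\frac{1}{5} \left(-80\right) \left(- \frac{1}{177}\right) \left(-120726896\right)} = \frac{2223}{- \frac{1931630336}{177}} = 2223 \left(- \frac{177}{1931630336}\right) = - \frac{393471}{1931630336}$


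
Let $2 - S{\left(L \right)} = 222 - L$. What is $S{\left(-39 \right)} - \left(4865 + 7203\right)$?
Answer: $-12327$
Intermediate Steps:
$S{\left(L \right)} = -220 + L$ ($S{\left(L \right)} = 2 - \left(222 - L\right) = 2 + \left(-222 + L\right) = -220 + L$)
$S{\left(-39 \right)} - \left(4865 + 7203\right) = \left(-220 - 39\right) - \left(4865 + 7203\right) = -259 - 12068 = -12327$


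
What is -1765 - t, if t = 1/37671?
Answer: -66489316/37671 ≈ -1765.0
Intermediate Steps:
t = 1/37671 ≈ 2.6546e-5
-1765 - t = -1765 - 1*1/37671 = -1765 - 1/37671 = -66489316/37671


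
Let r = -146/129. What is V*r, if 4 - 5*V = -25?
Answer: -4234/645 ≈ -6.5643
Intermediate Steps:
V = 29/5 (V = ⅘ - ⅕*(-25) = ⅘ + 5 = 29/5 ≈ 5.8000)
r = -146/129 (r = -146*1/129 = -146/129 ≈ -1.1318)
V*r = (29/5)*(-146/129) = -4234/645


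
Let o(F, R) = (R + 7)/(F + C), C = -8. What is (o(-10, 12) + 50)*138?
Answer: 20263/3 ≈ 6754.3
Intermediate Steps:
o(F, R) = (7 + R)/(-8 + F) (o(F, R) = (R + 7)/(F - 8) = (7 + R)/(-8 + F))
(o(-10, 12) + 50)*138 = ((7 + 12)/(-8 - 10) + 50)*138 = (19/(-18) + 50)*138 = (-1/18*19 + 50)*138 = (-19/18 + 50)*138 = (881/18)*138 = 20263/3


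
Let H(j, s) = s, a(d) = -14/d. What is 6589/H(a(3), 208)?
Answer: 6589/208 ≈ 31.678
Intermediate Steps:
6589/H(a(3), 208) = 6589/208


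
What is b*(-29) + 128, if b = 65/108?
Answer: 11939/108 ≈ 110.55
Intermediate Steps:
b = 65/108 (b = 65*(1/108) = 65/108 ≈ 0.60185)
b*(-29) + 128 = (65/108)*(-29) + 128 = -1885/108 + 128 = 11939/108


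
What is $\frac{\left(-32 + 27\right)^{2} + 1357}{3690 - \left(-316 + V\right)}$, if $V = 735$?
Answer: $\frac{1382}{3271} \approx 0.4225$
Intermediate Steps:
$\frac{\left(-32 + 27\right)^{2} + 1357}{3690 - \left(-316 + V\right)} = \frac{\left(-32 + 27\right)^{2} + 1357}{3690 + \left(316 - 735\right)} = \frac{\left(-5\right)^{2} + 1357}{3690 + \left(316 - 735\right)} = \frac{25 + 1357}{3690 - 419} = \frac{1382}{3271}$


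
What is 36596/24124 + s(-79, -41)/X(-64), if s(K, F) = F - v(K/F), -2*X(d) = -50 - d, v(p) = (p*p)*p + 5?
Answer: 26507903158/2909637857 ≈ 9.1104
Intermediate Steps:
v(p) = 5 + p**3 (v(p) = p**2*p + 5 = p**3 + 5 = 5 + p**3)
X(d) = 25 + d/2 (X(d) = -(-50 - d)/2 = 25 + d/2)
s(K, F) = -5 + F - K**3/F**3 (s(K, F) = F - (5 + (K/F)**3) = F - (5 + K**3/F**3) = F + (-5 - K**3/F**3) = -5 + F - K**3/F**3)
36596/24124 + s(-79, -41)/X(-64) = 36596/24124 + (-5 - 41 - 1*(-79)**3/(-41)**3)/(25 + (1/2)*(-64)) = 36596*(1/24124) + (-5 - 41 - 1*(-1/68921)*(-493039))/(25 - 32) = 9149/6031 + (-5 - 41 - 493039/68921)/(-7) = 9149/6031 - 3663405/68921*(-1/7) = 9149/6031 + 3663405/482447 = 26507903158/2909637857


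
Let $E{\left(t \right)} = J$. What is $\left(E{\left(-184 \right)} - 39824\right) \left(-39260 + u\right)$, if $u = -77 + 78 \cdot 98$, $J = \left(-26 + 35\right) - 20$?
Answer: $1262490655$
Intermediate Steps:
$J = -11$ ($J = 9 - 20 = -11$)
$E{\left(t \right)} = -11$
$u = 7567$ ($u = -77 + 7644 = 7567$)
$\left(E{\left(-184 \right)} - 39824\right) \left(-39260 + u\right) = \left(-11 - 39824\right) \left(-39260 + 7567\right) = \left(-39835\right) \left(-31693\right) = 1262490655$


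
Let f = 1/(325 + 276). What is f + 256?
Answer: 153857/601 ≈ 256.00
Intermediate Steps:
f = 1/601 ≈ 0.0016639
f + 256 = 1/601 + 256 = 153857/601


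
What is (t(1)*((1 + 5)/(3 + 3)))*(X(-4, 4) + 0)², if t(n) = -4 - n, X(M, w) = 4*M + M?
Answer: -2000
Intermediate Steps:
X(M, w) = 5*M
(t(1)*((1 + 5)/(3 + 3)))*(X(-4, 4) + 0)² = ((-4 - 1*1)*((1 + 5)/(3 + 3)))*(5*(-4) + 0)² = ((-4 - 1)*(6/6))*(-20 + 0)² = -30/6*(-20)² = -5*1*400 = -5*400 = -2000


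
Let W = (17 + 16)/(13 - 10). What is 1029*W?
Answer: 11319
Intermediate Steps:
W = 11 (W = 33/3 = 33*(⅓) = 11)
1029*W = 1029*11 = 11319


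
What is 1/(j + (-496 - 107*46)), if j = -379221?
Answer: -1/384639 ≈ -2.5998e-6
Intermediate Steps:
1/(j + (-496 - 107*46)) = 1/(-379221 + (-496 - 107*46)) = 1/(-379221 + (-496 - 4922)) = 1/(-379221 - 5418) = 1/(-384639) = -1/384639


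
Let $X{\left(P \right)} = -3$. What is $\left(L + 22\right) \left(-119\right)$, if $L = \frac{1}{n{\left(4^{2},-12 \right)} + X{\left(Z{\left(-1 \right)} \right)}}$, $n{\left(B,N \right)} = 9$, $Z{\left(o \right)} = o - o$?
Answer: $- \frac{15827}{6} \approx -2637.8$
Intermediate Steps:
$Z{\left(o \right)} = 0$
$L = \frac{1}{6}$ ($L = \frac{1}{9 - 3} = \frac{1}{6} \approx 0.16667$)
$\left(L + 22\right) \left(-119\right) = \left(\frac{1}{6} + 22\right) \left(-119\right) = \frac{133}{6} \left(-119\right) = - \frac{15827}{6}$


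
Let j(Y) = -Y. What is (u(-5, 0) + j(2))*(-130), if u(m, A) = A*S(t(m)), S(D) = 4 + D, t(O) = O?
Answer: 260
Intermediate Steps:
u(m, A) = A*(4 + m)
(u(-5, 0) + j(2))*(-130) = (0*(4 - 5) - 1*2)*(-130) = (0*(-1) - 2)*(-130) = (0 - 2)*(-130) = -2*(-130) = 260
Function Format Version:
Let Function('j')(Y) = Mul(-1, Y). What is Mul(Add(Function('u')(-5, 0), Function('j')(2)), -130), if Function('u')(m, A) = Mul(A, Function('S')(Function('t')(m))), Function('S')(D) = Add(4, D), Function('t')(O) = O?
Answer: 260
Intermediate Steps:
Function('u')(m, A) = Mul(A, Add(4, m))
Mul(Add(Function('u')(-5, 0), Function('j')(2)), -130) = Mul(Add(Mul(0, Add(4, -5)), Mul(-1, 2)), -130) = Mul(Add(Mul(0, -1), -2), -130) = Mul(Add(0, -2), -130) = Mul(-2, -130) = 260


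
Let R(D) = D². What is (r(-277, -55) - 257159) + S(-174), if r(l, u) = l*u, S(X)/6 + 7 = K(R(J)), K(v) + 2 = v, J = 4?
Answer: -241882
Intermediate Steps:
K(v) = -2 + v
S(X) = 42 (S(X) = -42 + 6*(-2 + 4²) = -42 + 6*(-2 + 16) = -42 + 6*14 = -42 + 84 = 42)
(r(-277, -55) - 257159) + S(-174) = (-277*(-55) - 257159) + 42 = (15235 - 257159) + 42 = -241924 + 42 = -241882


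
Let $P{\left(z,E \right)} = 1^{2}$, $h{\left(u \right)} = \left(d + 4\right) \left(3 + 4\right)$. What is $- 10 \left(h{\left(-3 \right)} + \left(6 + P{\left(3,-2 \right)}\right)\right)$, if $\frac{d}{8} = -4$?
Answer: $1890$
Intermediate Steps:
$d = -32$ ($d = 8 \left(-4\right) = -32$)
$h{\left(u \right)} = -196$ ($h{\left(u \right)} = \left(-32 + 4\right) \left(3 + 4\right) = \left(-28\right) 7 = -196$)
$P{\left(z,E \right)} = 1$
$- 10 \left(h{\left(-3 \right)} + \left(6 + P{\left(3,-2 \right)}\right)\right) = - 10 \left(-196 + \left(6 + 1\right)\right) = - 10 \left(-196 + 7\right) = \left(-10\right) \left(-189\right) = 1890$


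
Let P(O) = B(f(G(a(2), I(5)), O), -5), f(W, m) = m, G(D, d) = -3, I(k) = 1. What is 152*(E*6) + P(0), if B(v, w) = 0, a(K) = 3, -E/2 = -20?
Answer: 36480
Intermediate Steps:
E = 40 (E = -2*(-20) = 40)
P(O) = 0
152*(E*6) + P(0) = 152*(40*6) + 0 = 152*240 + 0 = 36480 + 0 = 36480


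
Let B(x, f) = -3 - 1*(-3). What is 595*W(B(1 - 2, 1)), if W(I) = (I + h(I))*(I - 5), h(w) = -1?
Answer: 2975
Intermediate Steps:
B(x, f) = 0 (B(x, f) = -3 + 3 = 0)
W(I) = (-1 + I)*(-5 + I) (W(I) = (I - 1)*(I - 5) = (-1 + I)*(-5 + I))
595*W(B(1 - 2, 1)) = 595*(5 + 0**2 - 6*0) = 595*(5 + 0 + 0) = 595*5 = 2975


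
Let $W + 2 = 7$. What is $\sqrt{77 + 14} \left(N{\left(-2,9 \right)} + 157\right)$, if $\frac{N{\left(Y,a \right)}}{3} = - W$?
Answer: $142 \sqrt{91} \approx 1354.6$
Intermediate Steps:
$W = 5$ ($W = -2 + 7 = 5$)
$N{\left(Y,a \right)} = -15$ ($N{\left(Y,a \right)} = 3 \left(\left(-1\right) 5\right) = 3 \left(-5\right) = -15$)
$\sqrt{77 + 14} \left(N{\left(-2,9 \right)} + 157\right) = \sqrt{77 + 14} \left(-15 + 157\right) = \sqrt{91} \cdot 142 = 142 \sqrt{91}$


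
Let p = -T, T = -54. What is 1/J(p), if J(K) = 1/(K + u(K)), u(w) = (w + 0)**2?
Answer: 2970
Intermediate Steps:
u(w) = w**2
p = 54 (p = -1*(-54) = 54)
J(K) = 1/(K + K**2)
1/J(p) = 1/(1/(54*(1 + 54))) = 1/((1/54)/55) = 1/((1/54)*(1/55)) = 1/(1/2970) = 2970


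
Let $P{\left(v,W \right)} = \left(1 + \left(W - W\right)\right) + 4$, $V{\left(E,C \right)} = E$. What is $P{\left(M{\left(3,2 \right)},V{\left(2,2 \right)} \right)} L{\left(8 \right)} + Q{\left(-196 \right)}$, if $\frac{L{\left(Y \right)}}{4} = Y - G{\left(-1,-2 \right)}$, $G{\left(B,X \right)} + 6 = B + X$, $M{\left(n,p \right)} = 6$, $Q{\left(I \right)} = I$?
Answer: $144$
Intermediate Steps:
$P{\left(v,W \right)} = 5$ ($P{\left(v,W \right)} = \left(1 + 0\right) + 4 = 1 + 4 = 5$)
$G{\left(B,X \right)} = -6 + B + X$ ($G{\left(B,X \right)} = -6 + \left(B + X\right) = -6 + B + X$)
$L{\left(Y \right)} = 36 + 4 Y$ ($L{\left(Y \right)} = 4 \left(Y - \left(-6 - 1 - 2\right)\right) = 4 \left(Y - -9\right) = 4 \left(Y + 9\right) = 4 \left(9 + Y\right) = 36 + 4 Y$)
$P{\left(M{\left(3,2 \right)},V{\left(2,2 \right)} \right)} L{\left(8 \right)} + Q{\left(-196 \right)} = 5 \left(36 + 4 \cdot 8\right) - 196 = 5 \left(36 + 32\right) - 196 = 5 \cdot 68 - 196 = 340 - 196 = 144$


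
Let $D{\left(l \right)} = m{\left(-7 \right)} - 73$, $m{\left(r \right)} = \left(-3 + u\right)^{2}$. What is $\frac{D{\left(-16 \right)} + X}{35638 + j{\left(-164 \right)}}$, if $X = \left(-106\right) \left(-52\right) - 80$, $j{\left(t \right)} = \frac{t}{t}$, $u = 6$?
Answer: $\frac{5368}{35639} \approx 0.15062$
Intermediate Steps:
$m{\left(r \right)} = 9$ ($m{\left(r \right)} = \left(-3 + 6\right)^{2} = 3^{2} = 9$)
$j{\left(t \right)} = 1$
$D{\left(l \right)} = -64$ ($D{\left(l \right)} = 9 - 73 = -64$)
$X = 5432$ ($X = 5512 - 80 = 5432$)
$\frac{D{\left(-16 \right)} + X}{35638 + j{\left(-164 \right)}} = \frac{-64 + 5432}{35638 + 1} = \frac{5368}{35639}$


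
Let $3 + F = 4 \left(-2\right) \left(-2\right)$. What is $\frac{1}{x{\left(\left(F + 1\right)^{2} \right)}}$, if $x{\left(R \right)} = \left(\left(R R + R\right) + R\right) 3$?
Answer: $\frac{1}{116424} \approx 8.5893 \cdot 10^{-6}$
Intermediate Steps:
$F = 13$ ($F = -3 + 4 \left(-2\right) \left(-2\right) = -3 - -16 = -3 + 16 = 13$)
$x{\left(R \right)} = 3 R^{2} + 6 R$ ($x{\left(R \right)} = \left(\left(R^{2} + R\right) + R\right) 3 = \left(\left(R + R^{2}\right) + R\right) 3 = \left(R^{2} + 2 R\right) 3 = 3 R^{2} + 6 R$)
$\frac{1}{x{\left(\left(F + 1\right)^{2} \right)}} = \frac{1}{3 \left(13 + 1\right)^{2} \left(2 + \left(13 + 1\right)^{2}\right)} = \frac{1}{3 \cdot 14^{2} \left(2 + 14^{2}\right)} = \frac{1}{3 \cdot 196 \left(2 + 196\right)} = \frac{1}{3 \cdot 196 \cdot 198} = \frac{1}{116424}$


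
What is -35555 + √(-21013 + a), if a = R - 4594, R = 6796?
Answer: -35555 + I*√18811 ≈ -35555.0 + 137.15*I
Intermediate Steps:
a = 2202 (a = 6796 - 4594 = 2202)
-35555 + √(-21013 + a) = -35555 + √(-21013 + 2202) = -35555 + √(-18811) = -35555 + I*√18811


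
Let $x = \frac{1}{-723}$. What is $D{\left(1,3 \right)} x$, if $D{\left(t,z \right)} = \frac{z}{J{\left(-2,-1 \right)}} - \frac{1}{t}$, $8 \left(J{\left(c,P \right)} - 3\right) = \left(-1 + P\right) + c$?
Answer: $- \frac{1}{3615} \approx -0.00027663$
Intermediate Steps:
$J{\left(c,P \right)} = \frac{23}{8} + \frac{P}{8} + \frac{c}{8}$ ($J{\left(c,P \right)} = 3 + \frac{\left(-1 + P\right) + c}{8} = 3 + \frac{-1 + P + c}{8} = 3 + \left(- \frac{1}{8} + \frac{P}{8} + \frac{c}{8}\right) = \frac{23}{8} + \frac{P}{8} + \frac{c}{8}$)
$D{\left(t,z \right)} = - \frac{1}{t} + \frac{2 z}{5}$ ($D{\left(t,z \right)} = \frac{z}{\frac{23}{8} + \frac{1}{8} \left(-1\right) + \frac{1}{8} \left(-2\right)} - \frac{1}{t} = \frac{z}{\frac{23}{8} - \frac{1}{8} - \frac{1}{4}} - \frac{1}{t} = \frac{z}{\frac{5}{2}} - \frac{1}{t} = z \frac{2}{5} - \frac{1}{t} = \frac{2 z}{5} - \frac{1}{t} = - \frac{1}{t} + \frac{2 z}{5}$)
$x = - \frac{1}{723} \approx -0.0013831$
$D{\left(1,3 \right)} x = \left(- 1^{-1} + \frac{2}{5} \cdot 3\right) \left(- \frac{1}{723}\right) = \left(\left(-1\right) 1 + \frac{6}{5}\right) \left(- \frac{1}{723}\right) = \left(-1 + \frac{6}{5}\right) \left(- \frac{1}{723}\right) = \frac{1}{5} \left(- \frac{1}{723}\right) = - \frac{1}{3615}$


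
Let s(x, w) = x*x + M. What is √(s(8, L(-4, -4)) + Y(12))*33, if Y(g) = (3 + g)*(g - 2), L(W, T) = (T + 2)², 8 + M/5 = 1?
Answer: 33*√179 ≈ 441.51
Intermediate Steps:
M = -35 (M = -40 + 5*1 = -40 + 5 = -35)
L(W, T) = (2 + T)²
Y(g) = (-2 + g)*(3 + g) (Y(g) = (3 + g)*(-2 + g) = (-2 + g)*(3 + g))
s(x, w) = -35 + x² (s(x, w) = x*x - 35 = x² - 35 = -35 + x²)
√(s(8, L(-4, -4)) + Y(12))*33 = √((-35 + 8²) + (-6 + 12 + 12²))*33 = √((-35 + 64) + (-6 + 12 + 144))*33 = √(29 + 150)*33 = √179*33 = 33*√179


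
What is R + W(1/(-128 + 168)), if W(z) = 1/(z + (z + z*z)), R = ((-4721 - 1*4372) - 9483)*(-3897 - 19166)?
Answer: 34701882928/81 ≈ 4.2842e+8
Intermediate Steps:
R = 428418288 (R = ((-4721 - 4372) - 9483)*(-23063) = (-9093 - 9483)*(-23063) = -18576*(-23063) = 428418288)
W(z) = 1/(z² + 2*z) (W(z) = 1/(z + (z + z²)) = 1/(z² + 2*z))
R + W(1/(-128 + 168)) = 428418288 + 1/((1/(-128 + 168))*(2 + 1/(-128 + 168))) = 428418288 + 1/((1/40)*(2 + 1/40)) = 428418288 + 40/(81/40) = 428418288 + 40*(40/81) = 428418288 + 1600/81 = 34701882928/81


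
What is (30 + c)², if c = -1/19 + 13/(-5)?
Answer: 6749604/9025 ≈ 747.88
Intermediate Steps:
c = -252/95 (c = -1*1/19 + 13*(-⅕) = -1/19 - 13/5 = -252/95 ≈ -2.6526)
(30 + c)² = (30 - 252/95)² = (2598/95)² = 6749604/9025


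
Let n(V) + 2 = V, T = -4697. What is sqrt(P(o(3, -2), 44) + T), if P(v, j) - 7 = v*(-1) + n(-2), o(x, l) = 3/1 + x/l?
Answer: I*sqrt(18782)/2 ≈ 68.524*I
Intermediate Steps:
n(V) = -2 + V
o(x, l) = 3 + x/l (o(x, l) = 3*1 + x/l = 3 + x/l)
P(v, j) = 3 - v (P(v, j) = 7 + (v*(-1) + (-2 - 2)) = 7 + (-v - 4) = 7 + (-4 - v) = 3 - v)
sqrt(P(o(3, -2), 44) + T) = sqrt((3 - (3 + 3/(-2))) - 4697) = sqrt((3 - (3 + 3*(-1/2))) - 4697) = sqrt((3 - (3 - 3/2)) - 4697) = sqrt((3 - 1*3/2) - 4697) = sqrt((3 - 3/2) - 4697) = sqrt(3/2 - 4697) = sqrt(-9391/2) = I*sqrt(18782)/2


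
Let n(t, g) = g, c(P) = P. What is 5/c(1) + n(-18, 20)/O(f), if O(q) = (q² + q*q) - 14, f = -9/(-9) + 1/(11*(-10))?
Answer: 243095/72819 ≈ 3.3383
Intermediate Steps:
f = 109/110 (f = -9*(-⅑) + (1/11)*(-⅒) = 1 - 1/110 = 109/110 ≈ 0.99091)
O(q) = -14 + 2*q² (O(q) = (q² + q²) - 14 = 2*q² - 14 = -14 + 2*q²)
5/c(1) + n(-18, 20)/O(f) = 5/1 + 20/(-14 + 2*(109/110)²) = 5*1 + 20/(-14 + 2*(11881/12100)) = 5 + 20/(-14 + 11881/6050) = 5 + 20/(-72819/6050) = 5 + 20*(-6050/72819) = 5 - 121000/72819 = 243095/72819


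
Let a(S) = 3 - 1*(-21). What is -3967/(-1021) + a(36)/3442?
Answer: 6839459/1757141 ≈ 3.8924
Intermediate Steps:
a(S) = 24 (a(S) = 3 + 21 = 24)
-3967/(-1021) + a(36)/3442 = -3967/(-1021) + 24/3442 = -3967*(-1/1021) + 24*(1/3442) = 3967/1021 + 12/1721 = 6839459/1757141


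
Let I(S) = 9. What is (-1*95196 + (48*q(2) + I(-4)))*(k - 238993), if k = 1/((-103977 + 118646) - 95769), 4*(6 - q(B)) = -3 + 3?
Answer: 1839363953032599/81100 ≈ 2.2680e+10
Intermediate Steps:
q(B) = 6 (q(B) = 6 - (-3 + 3)/4 = 6 - ¼*0 = 6 + 0 = 6)
k = -1/81100 (k = 1/(14669 - 95769) = 1/(-81100) = -1/81100 ≈ -1.2330e-5)
(-1*95196 + (48*q(2) + I(-4)))*(k - 238993) = (-1*95196 + (48*6 + 9))*(-1/81100 - 238993) = (-95196 + (288 + 9))*(-19382332301/81100) = (-95196 + 297)*(-19382332301/81100) = -94899*(-19382332301/81100) = 1839363953032599/81100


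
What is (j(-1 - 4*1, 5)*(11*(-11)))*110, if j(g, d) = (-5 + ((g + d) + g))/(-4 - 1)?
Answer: -26620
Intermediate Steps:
j(g, d) = 1 - 2*g/5 - d/5 (j(g, d) = (-5 + ((d + g) + g))/(-5) = (-5 + (d + 2*g))*(-⅕) = (-5 + d + 2*g)*(-⅕) = 1 - 2*g/5 - d/5)
(j(-1 - 4*1, 5)*(11*(-11)))*110 = ((1 - 2*(-1 - 4*1)/5 - ⅕*5)*(11*(-11)))*110 = ((1 - 2*(-1 - 4)/5 - 1)*(-121))*110 = ((1 - ⅖*(-5) - 1)*(-121))*110 = ((1 + 2 - 1)*(-121))*110 = (2*(-121))*110 = -242*110 = -26620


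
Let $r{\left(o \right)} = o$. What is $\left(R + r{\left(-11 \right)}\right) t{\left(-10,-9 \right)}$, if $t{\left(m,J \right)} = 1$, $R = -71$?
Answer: $-82$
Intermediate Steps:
$\left(R + r{\left(-11 \right)}\right) t{\left(-10,-9 \right)} = \left(-71 - 11\right) 1 = \left(-82\right) 1 = -82$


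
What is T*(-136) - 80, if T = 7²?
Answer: -6744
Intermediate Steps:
T = 49
T*(-136) - 80 = 49*(-136) - 80 = -6664 - 80 = -6744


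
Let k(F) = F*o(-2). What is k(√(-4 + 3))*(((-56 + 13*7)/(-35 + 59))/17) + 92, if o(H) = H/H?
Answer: 92 + 35*I/408 ≈ 92.0 + 0.085784*I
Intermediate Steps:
o(H) = 1
k(F) = F (k(F) = F*1 = F)
k(√(-4 + 3))*(((-56 + 13*7)/(-35 + 59))/17) + 92 = √(-4 + 3)*(((-56 + 13*7)/(-35 + 59))/17) + 92 = √(-1)*(((-56 + 91)/24)*(1/17)) + 92 = I*((35*(1/24))*(1/17)) + 92 = I*((35/24)*(1/17)) + 92 = I*(35/408) + 92 = 35*I/408 + 92 = 92 + 35*I/408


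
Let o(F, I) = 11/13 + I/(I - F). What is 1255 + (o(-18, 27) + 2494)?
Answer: 243779/65 ≈ 3750.4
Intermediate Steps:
o(F, I) = 11/13 + I/(I - F) (o(F, I) = 11*(1/13) + I/(I - F) = 11/13 + I/(I - F))
1255 + (o(-18, 27) + 2494) = 1255 + ((-24*27 + 11*(-18))/(13*(-18 - 1*27)) + 2494) = 1255 + ((-648 - 198)/(13*(-18 - 27)) + 2494) = 1255 + ((1/13)*(-846)/(-45) + 2494) = 1255 + ((1/13)*(-1/45)*(-846) + 2494) = 1255 + (94/65 + 2494) = 1255 + 162204/65 = 243779/65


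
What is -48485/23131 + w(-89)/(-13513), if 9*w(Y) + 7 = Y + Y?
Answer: -5892321010/2813122827 ≈ -2.0946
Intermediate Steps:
w(Y) = -7/9 + 2*Y/9 (w(Y) = -7/9 + (Y + Y)/9 = -7/9 + (2*Y)/9 = -7/9 + 2*Y/9)
-48485/23131 + w(-89)/(-13513) = -48485/23131 + (-7/9 + (2/9)*(-89))/(-13513) = -48485*1/23131 + (-7/9 - 178/9)*(-1/13513) = -48485/23131 - 185/9*(-1/13513) = -48485/23131 + 185/121617 = -5892321010/2813122827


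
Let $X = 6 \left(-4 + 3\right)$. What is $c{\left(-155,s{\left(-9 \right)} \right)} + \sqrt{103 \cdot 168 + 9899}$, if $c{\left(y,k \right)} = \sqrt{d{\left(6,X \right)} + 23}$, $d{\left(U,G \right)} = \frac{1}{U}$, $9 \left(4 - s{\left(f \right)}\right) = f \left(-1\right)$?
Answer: $\sqrt{27203} + \frac{\sqrt{834}}{6} \approx 169.75$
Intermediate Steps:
$s{\left(f \right)} = 4 + \frac{f}{9}$ ($s{\left(f \right)} = 4 - \frac{f \left(-1\right)}{9} = 4 - \frac{\left(-1\right) f}{9} = 4 + \frac{f}{9}$)
$X = -6$ ($X = 6 \left(-1\right) = -6$)
$c{\left(y,k \right)} = \frac{\sqrt{834}}{6}$ ($c{\left(y,k \right)} = \sqrt{\frac{1}{6} + 23} = \sqrt{\frac{139}{6}} = \frac{\sqrt{834}}{6}$)
$c{\left(-155,s{\left(-9 \right)} \right)} + \sqrt{103 \cdot 168 + 9899} = \frac{\sqrt{834}}{6} + \sqrt{103 \cdot 168 + 9899} = \frac{\sqrt{834}}{6} + \sqrt{17304 + 9899} = \frac{\sqrt{834}}{6} + \sqrt{27203} = \sqrt{27203} + \frac{\sqrt{834}}{6}$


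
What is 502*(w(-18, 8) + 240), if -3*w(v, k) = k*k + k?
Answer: 108432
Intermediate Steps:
w(v, k) = -k/3 - k²/3 (w(v, k) = -(k*k + k)/3 = -(k² + k)/3 = -(k + k²)/3 = -k/3 - k²/3)
502*(w(-18, 8) + 240) = 502*(-⅓*8*(1 + 8) + 240) = 502*(-⅓*8*9 + 240) = 502*(-24 + 240) = 502*216 = 108432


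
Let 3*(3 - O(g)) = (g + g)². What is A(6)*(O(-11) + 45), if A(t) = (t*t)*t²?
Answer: -146880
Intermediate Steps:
A(t) = t⁴ (A(t) = t²*t² = t⁴)
O(g) = 3 - 4*g²/3 (O(g) = 3 - (g + g)²/3 = 3 - 4*g²/3)
A(6)*(O(-11) + 45) = 6⁴*((3 - 4/3*(-11)²) + 45) = 1296*((3 - 4/3*121) + 45) = 1296*((3 - 484/3) + 45) = 1296*(-475/3 + 45) = 1296*(-340/3) = -146880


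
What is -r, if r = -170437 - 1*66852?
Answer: 237289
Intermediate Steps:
r = -237289 (r = -170437 - 66852 = -237289)
-r = -1*(-237289) = 237289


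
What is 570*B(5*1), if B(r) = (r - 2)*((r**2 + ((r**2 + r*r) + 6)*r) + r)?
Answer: 530100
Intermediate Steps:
B(r) = (-2 + r)*(r + r**2 + r*(6 + 2*r**2)) (B(r) = (-2 + r)*((r**2 + ((r**2 + r**2) + 6)*r) + r) = (-2 + r)*((r**2 + (2*r**2 + 6)*r) + r) = (-2 + r)*((r**2 + (6 + 2*r**2)*r) + r) = (-2 + r)*((r**2 + r*(6 + 2*r**2)) + r) = (-2 + r)*(r + r**2 + r*(6 + 2*r**2)))
570*B(5*1) = 570*((5*1)*(-14 - 3*(5*1)**2 + 2*(5*1)**3 + 5*(5*1))) = 570*(5*(-14 - 3*5**2 + 2*5**3 + 5*5)) = 570*(5*(-14 - 3*25 + 2*125 + 25)) = 570*(5*(-14 - 75 + 250 + 25)) = 570*(5*186) = 570*930 = 530100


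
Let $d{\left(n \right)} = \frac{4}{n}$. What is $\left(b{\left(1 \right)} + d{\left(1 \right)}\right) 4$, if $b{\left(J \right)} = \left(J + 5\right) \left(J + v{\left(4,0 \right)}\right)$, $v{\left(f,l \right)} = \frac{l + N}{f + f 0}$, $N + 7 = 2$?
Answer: $10$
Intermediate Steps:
$N = -5$ ($N = -7 + 2 = -5$)
$v{\left(f,l \right)} = \frac{-5 + l}{f}$ ($v{\left(f,l \right)} = \frac{l - 5}{f + f 0} = \frac{-5 + l}{f + 0} = \frac{-5 + l}{f}$)
$b{\left(J \right)} = \left(5 + J\right) \left(- \frac{5}{4} + J\right)$ ($b{\left(J \right)} = \left(J + 5\right) \left(J + \frac{-5 + 0}{4}\right) = \left(5 + J\right) \left(J + \frac{1}{4} \left(-5\right)\right) = \left(5 + J\right) \left(J - \frac{5}{4}\right) = \left(5 + J\right) \left(- \frac{5}{4} + J\right)$)
$\left(b{\left(1 \right)} + d{\left(1 \right)}\right) 4 = \left(\left(- \frac{25}{4} + 1^{2} + \frac{15}{4} \cdot 1\right) + \frac{4}{1}\right) 4 = \left(\left(- \frac{25}{4} + 1 + \frac{15}{4}\right) + 4 \cdot 1\right) 4 = \left(- \frac{3}{2} + 4\right) 4 = \frac{5}{2} \cdot 4 = 10$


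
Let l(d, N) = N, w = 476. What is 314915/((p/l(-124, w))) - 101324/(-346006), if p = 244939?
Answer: 25945479218238/42375181817 ≈ 612.28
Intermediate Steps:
314915/((p/l(-124, w))) - 101324/(-346006) = 314915/((244939/476)) - 101324/(-346006) = 314915/((244939*(1/476))) - 101324*(-1/346006) = 314915/(244939/476) + 50662/173003 = 314915*(476/244939) + 50662/173003 = 149899540/244939 + 50662/173003 = 25945479218238/42375181817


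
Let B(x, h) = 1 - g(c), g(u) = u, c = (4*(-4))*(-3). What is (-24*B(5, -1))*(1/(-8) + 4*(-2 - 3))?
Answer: -22701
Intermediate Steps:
c = 48 (c = -16*(-3) = 48)
B(x, h) = -47 (B(x, h) = 1 - 1*48 = 1 - 48 = -47)
(-24*B(5, -1))*(1/(-8) + 4*(-2 - 3)) = (-24*(-47))*(1/(-8) + 4*(-2 - 3)) = (-6*(-188))*(-⅛ + 4*(-5)) = 1128*(-⅛ - 20) = 1128*(-161/8) = -22701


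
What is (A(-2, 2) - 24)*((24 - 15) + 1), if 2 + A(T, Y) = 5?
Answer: -210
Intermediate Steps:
A(T, Y) = 3 (A(T, Y) = -2 + 5 = 3)
(A(-2, 2) - 24)*((24 - 15) + 1) = (3 - 24)*((24 - 15) + 1) = -21*(9 + 1) = -21*10 = -210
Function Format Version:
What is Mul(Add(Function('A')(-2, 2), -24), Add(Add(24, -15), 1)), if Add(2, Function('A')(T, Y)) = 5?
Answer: -210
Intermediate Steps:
Function('A')(T, Y) = 3 (Function('A')(T, Y) = Add(-2, 5) = 3)
Mul(Add(Function('A')(-2, 2), -24), Add(Add(24, -15), 1)) = Mul(Add(3, -24), Add(Add(24, -15), 1)) = Mul(-21, Add(9, 1)) = Mul(-21, 10) = -210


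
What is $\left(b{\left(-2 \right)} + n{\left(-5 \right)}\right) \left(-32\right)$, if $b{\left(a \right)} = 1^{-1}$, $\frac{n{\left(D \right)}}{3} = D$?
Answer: $448$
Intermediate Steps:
$n{\left(D \right)} = 3 D$
$b{\left(a \right)} = 1$
$\left(b{\left(-2 \right)} + n{\left(-5 \right)}\right) \left(-32\right) = \left(1 + 3 \left(-5\right)\right) \left(-32\right) = \left(1 - 15\right) \left(-32\right) = \left(-14\right) \left(-32\right) = 448$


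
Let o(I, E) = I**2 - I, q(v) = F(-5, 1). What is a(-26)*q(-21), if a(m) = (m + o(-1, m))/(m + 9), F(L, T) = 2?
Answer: 48/17 ≈ 2.8235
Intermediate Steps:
q(v) = 2
a(m) = (2 + m)/(9 + m) (a(m) = (m - (-1 - 1))/(m + 9) = (m - 1*(-2))/(9 + m) = (m + 2)/(9 + m) = (2 + m)/(9 + m))
a(-26)*q(-21) = ((2 - 26)/(9 - 26))*2 = (-24/(-17))*2 = -1/17*(-24)*2 = (24/17)*2 = 48/17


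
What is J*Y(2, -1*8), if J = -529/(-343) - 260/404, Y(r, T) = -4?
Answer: -124536/34643 ≈ -3.5948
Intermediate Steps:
J = 31134/34643 (J = -529*(-1/343) - 260*1/404 = 529/343 - 65/101 = 31134/34643 ≈ 0.89871)
J*Y(2, -1*8) = (31134/34643)*(-4) = -124536/34643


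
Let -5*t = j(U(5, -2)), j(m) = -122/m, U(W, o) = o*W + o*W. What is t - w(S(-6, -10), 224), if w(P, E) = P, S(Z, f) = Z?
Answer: 239/50 ≈ 4.7800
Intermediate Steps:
U(W, o) = 2*W*o (U(W, o) = W*o + W*o = 2*W*o)
t = -61/50 (t = -(-122)/(5*(2*5*(-2))) = -(-122)/(5*(-20)) = -(-122)*(-1)/(5*20) = -⅕*61/10 = -61/50 ≈ -1.2200)
t - w(S(-6, -10), 224) = -61/50 - 1*(-6) = -61/50 + 6 = 239/50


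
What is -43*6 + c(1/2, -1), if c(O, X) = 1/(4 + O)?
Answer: -2320/9 ≈ -257.78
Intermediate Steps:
-43*6 + c(1/2, -1) = -43*6 + 1/(4 + 1/2) = -258 + 1/(4 + ½) = -258 + 1/(9/2) = -258 + 2/9 = -2320/9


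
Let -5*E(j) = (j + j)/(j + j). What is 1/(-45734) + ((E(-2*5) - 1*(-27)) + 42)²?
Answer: 5411978599/1143350 ≈ 4733.4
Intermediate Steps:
E(j) = -⅕ (E(j) = -(j + j)/(5*(j + j)) = -2*j/(5*(2*j)) = -2*j*1/(2*j)/5 = -⅕*1 = -⅕)
1/(-45734) + ((E(-2*5) - 1*(-27)) + 42)² = 1/(-45734) + ((-⅕ - 1*(-27)) + 42)² = -1/45734 + ((-⅕ + 27) + 42)² = -1/45734 + (134/5 + 42)² = -1/45734 + (344/5)² = -1/45734 + 118336/25 = 5411978599/1143350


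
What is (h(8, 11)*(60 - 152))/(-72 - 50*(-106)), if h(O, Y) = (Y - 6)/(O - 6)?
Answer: -115/2614 ≈ -0.043994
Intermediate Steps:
h(O, Y) = (-6 + Y)/(-6 + O)
(h(8, 11)*(60 - 152))/(-72 - 50*(-106)) = (((-6 + 11)/(-6 + 8))*(60 - 152))/(-72 - 50*(-106)) = ((5/2)*(-92))/(-72 + 5300) = (((1/2)*5)*(-92))/5228 = ((5/2)*(-92))*(1/5228) = -230*1/5228 = -115/2614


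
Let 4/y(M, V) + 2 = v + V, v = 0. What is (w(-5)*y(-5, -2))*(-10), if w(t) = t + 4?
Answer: -10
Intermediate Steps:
y(M, V) = 4/(-2 + V) (y(M, V) = 4/(-2 + (0 + V)) = 4/(-2 + V))
w(t) = 4 + t
(w(-5)*y(-5, -2))*(-10) = ((4 - 5)*(4/(-2 - 2)))*(-10) = -4/(-4)*(-10) = -4*(-1)/4*(-10) = -1*(-1)*(-10) = 1*(-10) = -10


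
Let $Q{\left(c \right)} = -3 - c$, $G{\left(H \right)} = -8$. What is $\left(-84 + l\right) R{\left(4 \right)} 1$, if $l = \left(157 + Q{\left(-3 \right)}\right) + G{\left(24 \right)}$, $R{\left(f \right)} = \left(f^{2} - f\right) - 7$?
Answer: $325$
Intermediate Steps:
$R{\left(f \right)} = -7 + f^{2} - f$
$l = 149$ ($l = \left(157 - 0\right) - 8 = \left(157 + \left(-3 + 3\right)\right) - 8 = \left(157 + 0\right) - 8 = 157 - 8 = 149$)
$\left(-84 + l\right) R{\left(4 \right)} 1 = \left(-84 + 149\right) \left(-7 + 4^{2} - 4\right) 1 = 65 \left(-7 + 16 - 4\right) 1 = 65 \cdot 5 \cdot 1 = 65 \cdot 5 = 325$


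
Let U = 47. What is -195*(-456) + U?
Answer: 88967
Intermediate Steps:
-195*(-456) + U = -195*(-456) + 47 = 88920 + 47 = 88967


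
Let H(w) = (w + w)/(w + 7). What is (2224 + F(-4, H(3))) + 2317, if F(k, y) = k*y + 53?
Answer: 22958/5 ≈ 4591.6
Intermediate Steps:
H(w) = 2*w/(7 + w) (H(w) = (2*w)/(7 + w) = 2*w/(7 + w))
F(k, y) = 53 + k*y
(2224 + F(-4, H(3))) + 2317 = (2224 + (53 - 8*3/(7 + 3))) + 2317 = (2224 + (53 - 8*3/10)) + 2317 = (2224 + (53 - 4*⅗)) + 2317 = (2224 + (53 - 12/5)) + 2317 = (2224 + 253/5) + 2317 = 11373/5 + 2317 = 22958/5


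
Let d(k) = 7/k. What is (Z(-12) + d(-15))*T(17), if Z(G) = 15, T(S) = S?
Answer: 3706/15 ≈ 247.07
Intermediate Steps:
(Z(-12) + d(-15))*T(17) = (15 + 7/(-15))*17 = (15 + 7*(-1/15))*17 = (15 - 7/15)*17 = (218/15)*17 = 3706/15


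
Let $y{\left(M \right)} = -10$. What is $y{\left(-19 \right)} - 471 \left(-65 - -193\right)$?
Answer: $-60298$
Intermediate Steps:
$y{\left(-19 \right)} - 471 \left(-65 - -193\right) = -10 - 471 \left(-65 - -193\right) = -10 - 471 \left(-65 + 193\right) = -10 - 60288 = -60298$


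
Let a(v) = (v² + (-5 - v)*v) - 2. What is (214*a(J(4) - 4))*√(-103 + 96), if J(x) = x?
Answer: -428*I*√7 ≈ -1132.4*I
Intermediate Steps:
a(v) = -2 + v² + v*(-5 - v) (a(v) = (v² + v*(-5 - v)) - 2 = -2 + v² + v*(-5 - v))
(214*a(J(4) - 4))*√(-103 + 96) = (214*(-2 - 5*(4 - 4)))*√(-103 + 96) = (214*(-2 - 5*0))*√(-7) = (214*(-2 + 0))*(I*√7) = (214*(-2))*(I*√7) = -428*I*√7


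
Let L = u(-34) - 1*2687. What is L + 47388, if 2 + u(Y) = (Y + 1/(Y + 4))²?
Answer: 41271541/900 ≈ 45857.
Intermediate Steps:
u(Y) = -2 + (Y + 1/(4 + Y))² (u(Y) = -2 + (Y + 1/(Y + 4))² = -2 + (Y + 1/(4 + Y))²)
L = -1377659/900 (L = (-2 + (1 + (-34)² + 4*(-34))²/(4 - 34)²) - 1*2687 = (-2 + (1 + 1156 - 136)²/(-30)²) - 2687 = (-2 + (1/900)*1021²) - 2687 = (-2 + (1/900)*1042441) - 2687 = (-2 + 1042441/900) - 2687 = 1040641/900 - 2687 = -1377659/900 ≈ -1530.7)
L + 47388 = -1377659/900 + 47388 = 41271541/900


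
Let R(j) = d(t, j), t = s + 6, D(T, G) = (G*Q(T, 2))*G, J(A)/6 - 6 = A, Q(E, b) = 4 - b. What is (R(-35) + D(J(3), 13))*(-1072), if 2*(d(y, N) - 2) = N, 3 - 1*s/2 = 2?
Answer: -345720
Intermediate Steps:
s = 2 (s = 6 - 2*2 = 6 - 4 = 2)
J(A) = 36 + 6*A
D(T, G) = 2*G² (D(T, G) = (G*(4 - 1*2))*G = (G*(4 - 2))*G = (G*2)*G = (2*G)*G = 2*G²)
t = 8 (t = 2 + 6 = 8)
d(y, N) = 2 + N/2
R(j) = 2 + j/2
(R(-35) + D(J(3), 13))*(-1072) = ((2 + (½)*(-35)) + 2*13²)*(-1072) = ((2 - 35/2) + 2*169)*(-1072) = (-31/2 + 338)*(-1072) = (645/2)*(-1072) = -345720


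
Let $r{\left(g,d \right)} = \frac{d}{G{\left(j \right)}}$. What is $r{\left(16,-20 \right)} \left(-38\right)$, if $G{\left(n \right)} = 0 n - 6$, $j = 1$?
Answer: $- \frac{380}{3} \approx -126.67$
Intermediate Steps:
$G{\left(n \right)} = -6$ ($G{\left(n \right)} = 0 - 6 = -6$)
$r{\left(g,d \right)} = - \frac{d}{6}$ ($r{\left(g,d \right)} = \frac{d}{-6} = d \left(- \frac{1}{6}\right) = - \frac{d}{6}$)
$r{\left(16,-20 \right)} \left(-38\right) = \left(- \frac{1}{6}\right) \left(-20\right) \left(-38\right) = \frac{10}{3} \left(-38\right) = - \frac{380}{3}$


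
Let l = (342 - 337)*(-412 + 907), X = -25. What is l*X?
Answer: -61875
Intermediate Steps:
l = 2475 (l = 5*495 = 2475)
l*X = 2475*(-25) = -61875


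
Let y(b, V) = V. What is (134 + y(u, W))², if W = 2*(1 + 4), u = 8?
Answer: 20736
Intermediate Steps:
W = 10 (W = 2*5 = 10)
(134 + y(u, W))² = (134 + 10)² = 144² = 20736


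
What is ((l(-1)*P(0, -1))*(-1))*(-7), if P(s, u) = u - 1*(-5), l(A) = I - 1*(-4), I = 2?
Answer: 168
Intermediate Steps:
l(A) = 6 (l(A) = 2 - 1*(-4) = 2 + 4 = 6)
P(s, u) = 5 + u (P(s, u) = u + 5 = 5 + u)
((l(-1)*P(0, -1))*(-1))*(-7) = ((6*(5 - 1))*(-1))*(-7) = ((6*4)*(-1))*(-7) = (24*(-1))*(-7) = -24*(-7) = 168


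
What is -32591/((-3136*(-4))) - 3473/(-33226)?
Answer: -519651627/208393472 ≈ -2.4936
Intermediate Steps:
-32591/((-3136*(-4))) - 3473/(-33226) = -32591/12544 - 3473*(-1/33226) = -32591*1/12544 + 3473/33226 = -32591/12544 + 3473/33226 = -519651627/208393472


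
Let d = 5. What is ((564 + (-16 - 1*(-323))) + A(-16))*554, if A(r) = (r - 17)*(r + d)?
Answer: 683636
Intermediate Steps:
A(r) = (-17 + r)*(5 + r) (A(r) = (r - 17)*(r + 5) = (-17 + r)*(5 + r))
((564 + (-16 - 1*(-323))) + A(-16))*554 = ((564 + (-16 - 1*(-323))) + (-85 + (-16)**2 - 12*(-16)))*554 = ((564 + (-16 + 323)) + (-85 + 256 + 192))*554 = ((564 + 307) + 363)*554 = (871 + 363)*554 = 1234*554 = 683636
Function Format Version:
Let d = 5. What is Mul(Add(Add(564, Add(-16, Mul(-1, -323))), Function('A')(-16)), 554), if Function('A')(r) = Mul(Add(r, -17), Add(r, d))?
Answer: 683636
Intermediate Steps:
Function('A')(r) = Mul(Add(-17, r), Add(5, r)) (Function('A')(r) = Mul(Add(r, -17), Add(r, 5)) = Mul(Add(-17, r), Add(5, r)))
Mul(Add(Add(564, Add(-16, Mul(-1, -323))), Function('A')(-16)), 554) = Mul(Add(Add(564, Add(-16, Mul(-1, -323))), Add(-85, Pow(-16, 2), Mul(-12, -16))), 554) = Mul(Add(Add(564, Add(-16, 323)), Add(-85, 256, 192)), 554) = Mul(Add(Add(564, 307), 363), 554) = Mul(Add(871, 363), 554) = Mul(1234, 554) = 683636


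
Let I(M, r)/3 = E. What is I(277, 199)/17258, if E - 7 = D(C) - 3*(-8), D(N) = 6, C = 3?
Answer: 111/17258 ≈ 0.0064318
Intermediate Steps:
E = 37 (E = 7 + (6 - 3*(-8)) = 7 + (6 + 24) = 7 + 30 = 37)
I(M, r) = 111 (I(M, r) = 3*37 = 111)
I(277, 199)/17258 = 111/17258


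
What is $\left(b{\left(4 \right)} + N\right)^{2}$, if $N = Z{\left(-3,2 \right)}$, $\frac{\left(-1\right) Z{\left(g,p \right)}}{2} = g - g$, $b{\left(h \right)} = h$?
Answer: $16$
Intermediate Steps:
$Z{\left(g,p \right)} = 0$ ($Z{\left(g,p \right)} = - 2 \left(g - g\right) = \left(-2\right) 0 = 0$)
$N = 0$
$\left(b{\left(4 \right)} + N\right)^{2} = \left(4 + 0\right)^{2} = 4^{2} = 16$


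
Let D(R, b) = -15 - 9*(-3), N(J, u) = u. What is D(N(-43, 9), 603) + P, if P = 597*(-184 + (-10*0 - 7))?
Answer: -114015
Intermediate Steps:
D(R, b) = 12 (D(R, b) = -15 + 27 = 12)
P = -114027 (P = 597*(-184 + (0 - 7)) = 597*(-184 - 7) = 597*(-191) = -114027)
D(N(-43, 9), 603) + P = 12 - 114027 = -114015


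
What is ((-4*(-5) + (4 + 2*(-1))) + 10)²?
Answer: 1024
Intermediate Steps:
((-4*(-5) + (4 + 2*(-1))) + 10)² = ((20 + (4 - 2)) + 10)² = ((20 + 2) + 10)² = (22 + 10)² = 32² = 1024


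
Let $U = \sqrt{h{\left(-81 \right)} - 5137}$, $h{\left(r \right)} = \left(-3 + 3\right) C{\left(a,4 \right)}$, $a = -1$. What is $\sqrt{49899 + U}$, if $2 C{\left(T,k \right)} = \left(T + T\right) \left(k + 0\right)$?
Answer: $\sqrt{49899 + i \sqrt{5137}} \approx 223.38 + 0.16 i$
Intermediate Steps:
$C{\left(T,k \right)} = T k$ ($C{\left(T,k \right)} = \frac{\left(T + T\right) \left(k + 0\right)}{2} = \frac{2 T k}{2} = T k$)
$h{\left(r \right)} = 0$ ($h{\left(r \right)} = \left(-3 + 3\right) \left(\left(-1\right) 4\right) = 0 \left(-4\right) = 0$)
$U = i \sqrt{5137}$ ($U = \sqrt{0 - 5137} = \sqrt{-5137} = i \sqrt{5137} \approx 71.673 i$)
$\sqrt{49899 + U} = \sqrt{49899 + i \sqrt{5137}}$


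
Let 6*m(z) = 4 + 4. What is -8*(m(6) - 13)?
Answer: 280/3 ≈ 93.333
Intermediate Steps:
m(z) = 4/3 (m(z) = (4 + 4)/6 = (1/6)*8 = 4/3)
-8*(m(6) - 13) = -8*(4/3 - 13) = -8*(-35/3) = 280/3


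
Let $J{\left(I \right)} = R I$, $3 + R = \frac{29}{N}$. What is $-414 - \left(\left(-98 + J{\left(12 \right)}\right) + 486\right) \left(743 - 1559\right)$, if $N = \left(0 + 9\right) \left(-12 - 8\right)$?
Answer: $\frac{1426202}{5} \approx 2.8524 \cdot 10^{5}$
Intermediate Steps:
$N = -180$ ($N = 9 \left(-20\right) = -180$)
$R = - \frac{569}{180}$ ($R = -3 + \frac{29}{-180} = -3 + 29 \left(- \frac{1}{180}\right) = -3 - \frac{29}{180} = - \frac{569}{180} \approx -3.1611$)
$J{\left(I \right)} = - \frac{569 I}{180}$
$-414 - \left(\left(-98 + J{\left(12 \right)}\right) + 486\right) \left(743 - 1559\right) = -414 - \left(\left(-98 - \frac{569}{15}\right) + 486\right) \left(743 - 1559\right) = -414 - \left(\left(-98 - \frac{569}{15}\right) + 486\right) \left(-816\right) = -414 - \left(- \frac{2039}{15} + 486\right) \left(-816\right) = -414 - \frac{5251}{15} \left(-816\right) = -414 - - \frac{1428272}{5} = -414 + \frac{1428272}{5} = \frac{1426202}{5}$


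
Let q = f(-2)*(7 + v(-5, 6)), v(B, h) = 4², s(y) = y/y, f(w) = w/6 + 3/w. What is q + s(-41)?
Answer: -247/6 ≈ -41.167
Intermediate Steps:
f(w) = 3/w + w/6 (f(w) = w*(⅙) + 3/w = w/6 + 3/w = 3/w + w/6)
s(y) = 1
v(B, h) = 16
q = -253/6 (q = (3/(-2) + (⅙)*(-2))*(7 + 16) = (3*(-½) - ⅓)*23 = (-3/2 - ⅓)*23 = -11/6*23 = -253/6 ≈ -42.167)
q + s(-41) = -253/6 + 1 = -247/6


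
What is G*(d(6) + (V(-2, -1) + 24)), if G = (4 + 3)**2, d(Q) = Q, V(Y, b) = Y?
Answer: 1372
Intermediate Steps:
G = 49 (G = 7**2 = 49)
G*(d(6) + (V(-2, -1) + 24)) = 49*(6 + (-2 + 24)) = 49*(6 + 22) = 49*28 = 1372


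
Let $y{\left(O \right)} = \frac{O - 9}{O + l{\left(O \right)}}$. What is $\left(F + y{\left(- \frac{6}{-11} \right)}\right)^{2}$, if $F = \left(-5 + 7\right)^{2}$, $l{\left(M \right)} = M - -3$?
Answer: $\frac{841}{225} \approx 3.7378$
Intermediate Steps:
$l{\left(M \right)} = 3 + M$ ($l{\left(M \right)} = M + 3 = 3 + M$)
$y{\left(O \right)} = \frac{-9 + O}{3 + 2 O}$ ($y{\left(O \right)} = \frac{O - 9}{O + \left(3 + O\right)} = \frac{-9 + O}{3 + 2 O}$)
$F = 4$ ($F = 2^{2} = 4$)
$\left(F + y{\left(- \frac{6}{-11} \right)}\right)^{2} = \left(4 + \frac{-9 - \frac{6}{-11}}{3 + 2 \left(- \frac{6}{-11}\right)}\right)^{2} = \left(4 + \frac{-9 - - \frac{6}{11}}{3 + 2 \left(\left(-6\right) \left(- \frac{1}{11}\right)\right)}\right)^{2} = \left(4 + \frac{-9 + \frac{6}{11}}{3 + 2 \cdot \frac{6}{11}}\right)^{2} = \left(4 + \frac{1}{3 + \frac{12}{11}} \left(- \frac{93}{11}\right)\right)^{2} = \left(4 + \frac{1}{\frac{45}{11}} \left(- \frac{93}{11}\right)\right)^{2} = \left(4 + \frac{11}{45} \left(- \frac{93}{11}\right)\right)^{2} = \left(4 - \frac{31}{15}\right)^{2} = \left(\frac{29}{15}\right)^{2} = \frac{841}{225}$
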